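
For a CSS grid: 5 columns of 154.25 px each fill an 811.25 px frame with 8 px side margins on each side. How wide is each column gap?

Subtract both margins: 811.25 − 2·8 = 795.25 px.
Columns use 771.25 px, leaving 24 px across 4 column gaps = 6 px each.

6 px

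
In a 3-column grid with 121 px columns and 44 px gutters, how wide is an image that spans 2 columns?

2-column span = 2·121 + 1·44 = 286 px.

286 px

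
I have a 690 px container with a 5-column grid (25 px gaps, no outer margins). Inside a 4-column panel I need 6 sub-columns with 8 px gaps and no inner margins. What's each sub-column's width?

5c + 4·25 = 690 → 5c = 590 → c = 118 px.
4 columns plus 3 gaps: 472 + 75 = 547 px.
6 columns + 5 gaps: 6d + 5·8 = 547.
6d = 547 − 40 = 507, so d = 84.5 px.

84.5 px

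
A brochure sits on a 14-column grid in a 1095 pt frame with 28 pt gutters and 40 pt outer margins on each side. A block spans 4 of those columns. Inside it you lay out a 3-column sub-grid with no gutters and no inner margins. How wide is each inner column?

Take off 80 pt of margins, leaving 1015 pt.
14 columns + 13 gutters: 14c + 13·28 = 1015.
14c = 1015 − 364 = 651, so c = 46.5 pt.
Span of 4: 4·46.5 + 3·28 = 186 + 84 = 270 pt.
With no gutters, each column is 270/3 = 90 pt.

90 pt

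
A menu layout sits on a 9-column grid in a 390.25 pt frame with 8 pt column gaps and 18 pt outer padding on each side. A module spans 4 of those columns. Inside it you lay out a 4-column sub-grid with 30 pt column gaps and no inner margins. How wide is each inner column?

15.75 pt

Subtract both margins: 390.25 − 2·18 = 354.25 pt.
9c + 8·8 = 354.25 → 9c = 290.25 → c = 32.25 pt.
4-column span = 4·32.25 + 3·8 = 153 pt.
Subtracting 3 column gaps of 30 leaves 63 for 4 columns, so d = 15.75 pt.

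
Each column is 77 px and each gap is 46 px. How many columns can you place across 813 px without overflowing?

6 columns

k columns need k·77 + (k−1)·46 = k·123 − 46.
k·123 − 46 ≤ 813 → k ≤ 859 / 123 ≈ 6.98, so k = 6.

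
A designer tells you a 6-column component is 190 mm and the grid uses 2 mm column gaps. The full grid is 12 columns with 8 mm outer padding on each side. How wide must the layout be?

Subtracting 5 column gaps of 2 leaves 180 for 6 columns, so c = 30 mm.
Layout = 2·8 + 12·30 + 11·2 = 16 + 360 + 22 = 398 mm.

398 mm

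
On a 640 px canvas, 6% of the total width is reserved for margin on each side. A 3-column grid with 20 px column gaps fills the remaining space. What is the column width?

174.4 px

Each margin = 6% of 640 = 38.4 px; content = 640 − 2·38.4 = 563.2 px.
Subtracting 2 column gaps of 20 leaves 523.2 for 3 columns, so c = 174.4 px.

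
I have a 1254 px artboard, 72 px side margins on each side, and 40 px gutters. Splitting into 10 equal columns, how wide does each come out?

75 px

Inside the margins: 1254 − 144 = 1110 px.
10c + 9·40 = 1110 → 10c = 750 → c = 75 px.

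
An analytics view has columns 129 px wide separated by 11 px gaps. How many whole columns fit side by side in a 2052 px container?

k columns need k·129 + (k−1)·11 = k·140 − 11.
k·140 − 11 ≤ 2052 → k ≤ 2063 / 140 ≈ 14.74, so k = 14.

14 columns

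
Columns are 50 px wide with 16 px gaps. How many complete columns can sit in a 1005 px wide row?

15 columns

k columns need k·50 + (k−1)·16 = k·66 − 16.
k·66 − 16 ≤ 1005 → k ≤ 1021 / 66 ≈ 15.47, so k = 15.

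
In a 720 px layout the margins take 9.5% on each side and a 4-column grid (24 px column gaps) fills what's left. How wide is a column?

720 × (1 − 2·9.5%) = 720 × 81% = 583.2 px for the columns.
583.2 − 3·24 = 511.2; ÷4 gives c = 127.8 px.

127.8 px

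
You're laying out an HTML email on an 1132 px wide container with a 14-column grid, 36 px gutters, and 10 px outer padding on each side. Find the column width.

46 px

Subtract both margins: 1132 − 2·10 = 1112 px.
Subtracting 13 gutters of 36 leaves 644 for 14 columns, so c = 46 px.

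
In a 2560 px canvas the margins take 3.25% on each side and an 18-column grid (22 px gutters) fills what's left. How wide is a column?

2560 × (1 − 2·3.25%) = 2560 × 93.5% = 2393.6 px for the columns.
2393.6 − 17·22 = 2019.6; ÷18 gives c = 112.2 px.

112.2 px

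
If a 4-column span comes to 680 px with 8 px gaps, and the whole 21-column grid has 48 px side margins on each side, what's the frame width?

4c + 3·8 = 680 → 4c = 656 → c = 164 px.
Total width: 2·48 + 21·164 + 20·8 = 3700 px.

3700 px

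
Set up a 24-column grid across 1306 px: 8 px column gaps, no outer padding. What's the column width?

46.75 px

24c + 23·8 = 1306 → 24c = 1122 → c = 46.75 px.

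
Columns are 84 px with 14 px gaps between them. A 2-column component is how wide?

182 px

Span of 2: 2·84 + 1·14 = 168 + 14 = 182 px.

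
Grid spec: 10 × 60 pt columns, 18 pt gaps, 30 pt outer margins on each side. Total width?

822 pt

Artboard = 2·30 + 10·60 + 9·18 = 60 + 600 + 162 = 822 pt.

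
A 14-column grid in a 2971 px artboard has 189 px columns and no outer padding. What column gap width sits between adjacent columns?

14 columns take 14·189 = 2646 px; remaining 325 splits into 13 column gaps.
g = 325 / 13 = 25 px.

25 px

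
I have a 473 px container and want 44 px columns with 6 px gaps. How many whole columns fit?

k columns need k·44 + (k−1)·6 = k·50 − 6.
k·50 − 6 ≤ 473 → k ≤ 479 / 50 ≈ 9.58, so k = 9.

9 columns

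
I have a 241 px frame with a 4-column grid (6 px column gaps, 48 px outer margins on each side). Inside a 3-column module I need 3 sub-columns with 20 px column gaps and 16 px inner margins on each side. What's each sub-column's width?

Inside the margins: 241 − 96 = 145 px.
4c + 3·6 = 145 → 4c = 127 → c = 31.75 px.
Span of 3: 3·31.75 + 2·6 = 95.25 + 12 = 107.25 px.
Inner content = 107.25 − 2·16 = 75.25 px.
75.25 − 2·20 = 35.25; ÷3 gives d = 11.75 px.

11.75 px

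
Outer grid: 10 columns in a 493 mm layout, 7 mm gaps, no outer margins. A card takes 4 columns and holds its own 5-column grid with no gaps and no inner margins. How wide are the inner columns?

10 columns + 9 gaps: 10c + 9·7 = 493.
10c = 493 − 63 = 430, so c = 43 mm.
4-column span = 4·43 + 3·7 = 193 mm.
5d = 193 → d = 38.6 mm.

38.6 mm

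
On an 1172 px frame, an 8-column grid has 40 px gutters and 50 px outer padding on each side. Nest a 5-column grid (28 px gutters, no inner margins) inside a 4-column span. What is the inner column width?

Outer content = 1172 − 2·50 = 1072 px.
8c + 7·40 = 1072 → 8c = 792 → c = 99 px.
4 columns plus 3 gutters: 396 + 120 = 516 px.
Subtracting 4 gutters of 28 leaves 404 for 5 columns, so d = 80.8 px.

80.8 px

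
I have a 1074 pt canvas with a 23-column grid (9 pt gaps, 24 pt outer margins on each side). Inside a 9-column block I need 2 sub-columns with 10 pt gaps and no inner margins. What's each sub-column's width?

Outer content = 1074 − 2·24 = 1026 pt.
23 columns + 22 gaps: 23c + 22·9 = 1026.
23c = 1026 − 198 = 828, so c = 36 pt.
9-column span = 9·36 + 8·9 = 396 pt.
396 − 1·10 = 386; ÷2 gives d = 193 pt.

193 pt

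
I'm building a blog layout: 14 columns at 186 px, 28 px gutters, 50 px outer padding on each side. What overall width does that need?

Adding margins, columns and gutters: 100 + 2604 + 364 = 3068 px.

3068 px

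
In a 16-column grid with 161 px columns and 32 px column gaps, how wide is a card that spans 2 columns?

Span of 2: 2·161 + 1·32 = 322 + 32 = 354 px.

354 px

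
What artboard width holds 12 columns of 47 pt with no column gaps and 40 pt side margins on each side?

644 pt

Total width: 2·40 + 12·47 = 644 pt.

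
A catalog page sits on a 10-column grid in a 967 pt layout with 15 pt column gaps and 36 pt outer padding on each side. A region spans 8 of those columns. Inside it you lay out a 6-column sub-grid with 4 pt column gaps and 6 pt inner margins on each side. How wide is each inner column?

113.5 pt

Inside the margins: 967 − 72 = 895 pt.
895 − 9·15 = 760; ÷10 gives c = 76 pt.
8-column span = 8·76 + 7·15 = 713 pt.
Inner content = 713 − 2·6 = 701 pt.
Subtracting 5 column gaps of 4 leaves 681 for 6 columns, so d = 113.5 pt.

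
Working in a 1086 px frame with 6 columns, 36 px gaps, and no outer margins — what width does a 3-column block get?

525 px

1086 − 5·36 = 906; ÷6 gives c = 151 px.
Span of 3: 3·151 + 2·36 = 453 + 72 = 525 px.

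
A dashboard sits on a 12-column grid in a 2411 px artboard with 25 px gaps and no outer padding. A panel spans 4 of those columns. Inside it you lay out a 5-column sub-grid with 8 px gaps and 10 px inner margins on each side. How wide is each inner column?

Subtracting 11 gaps of 25 leaves 2136 for 12 columns, so c = 178 px.
Span of 4: 4·178 + 3·25 = 712 + 75 = 787 px.
Inner content = 787 − 2·10 = 767 px.
Subtracting 4 gaps of 8 leaves 735 for 5 columns, so d = 147 px.

147 px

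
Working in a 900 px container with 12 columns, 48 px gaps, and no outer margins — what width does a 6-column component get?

426 px

Subtracting 11 gaps of 48 leaves 372 for 12 columns, so c = 31 px.
Span of 6: 6·31 + 5·48 = 186 + 240 = 426 px.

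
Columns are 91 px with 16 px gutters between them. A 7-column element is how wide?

733 px

7 columns plus 6 gutters: 637 + 96 = 733 px.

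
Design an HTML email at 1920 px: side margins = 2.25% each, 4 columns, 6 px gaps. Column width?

Margins: 2.25% × 1920 = 43.2 px each, so content = 1920 − 86.4 = 1833.6 px.
Subtracting 3 gaps of 6 leaves 1815.6 for 4 columns, so c = 453.9 px.

453.9 px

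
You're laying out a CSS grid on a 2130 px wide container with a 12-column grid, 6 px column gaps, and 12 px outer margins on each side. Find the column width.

170 px

Inside the margins: 2130 − 24 = 2106 px.
Subtracting 11 column gaps of 6 leaves 2040 for 12 columns, so c = 170 px.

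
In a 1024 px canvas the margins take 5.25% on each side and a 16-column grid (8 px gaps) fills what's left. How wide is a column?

Margins: 5.25% × 1024 = 53.76 px each, so content = 1024 − 107.52 = 916.48 px.
16c + 15·8 = 916.48 → 16c = 796.48 → c = 49.78 px.

49.78 px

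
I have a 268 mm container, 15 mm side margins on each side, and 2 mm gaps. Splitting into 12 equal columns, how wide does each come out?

Take off 30 mm of margins, leaving 238 mm.
Subtracting 11 gaps of 2 leaves 216 for 12 columns, so c = 18 mm.

18 mm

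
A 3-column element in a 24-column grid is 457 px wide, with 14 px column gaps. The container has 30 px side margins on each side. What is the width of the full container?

457 − 2·14 = 429; ÷3 gives c = 143 px.
Container = 2·30 + 24·143 + 23·14 = 60 + 3432 + 322 = 3814 px.

3814 px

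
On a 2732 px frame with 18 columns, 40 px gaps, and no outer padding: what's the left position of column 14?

2732 − 17·40 = 2052; ÷18 gives c = 114 px.
Each column+gutter stride is 154 px; with no margin, 13 of them is 2002 px.

2002 px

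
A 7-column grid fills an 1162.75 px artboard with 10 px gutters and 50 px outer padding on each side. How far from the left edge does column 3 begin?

Inside the margins: 1162.75 − 100 = 1062.75 px.
7 columns + 6 gutters: 7c + 6·10 = 1062.75.
7c = 1062.75 − 60 = 1002.75, so c = 143.25 px.
Before column 3: the margin + 2 columns + 2 gutters.
Offset = 50 + 2·(143.25 + 10) = 50 + 306.5 = 356.5 px.

356.5 px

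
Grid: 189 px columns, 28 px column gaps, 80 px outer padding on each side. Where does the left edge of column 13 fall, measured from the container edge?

Column 13 starts at margin + 12·(column + gutter) = 80 + 12·217 = 2684 px.

2684 px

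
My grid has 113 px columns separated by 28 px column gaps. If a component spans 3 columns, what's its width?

3-column span = 3·113 + 2·28 = 395 px.

395 px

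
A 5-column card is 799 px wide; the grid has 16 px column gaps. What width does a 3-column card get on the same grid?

Subtracting 4 column gaps of 16 leaves 735 for 5 columns, so c = 147 px.
3-column span = 3·147 + 2·16 = 473 px.

473 px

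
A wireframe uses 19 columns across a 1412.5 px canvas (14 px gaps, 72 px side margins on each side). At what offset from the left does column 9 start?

Subtract both margins: 1412.5 − 2·72 = 1268.5 px.
Subtracting 18 gaps of 14 leaves 1016.5 for 19 columns, so c = 53.5 px.
Each column+gutter stride is 67.5 px; 8 of them past the 72 px margin is 72 + 540 = 612 px.

612 px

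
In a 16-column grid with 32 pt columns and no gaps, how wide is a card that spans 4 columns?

128 pt

With no gaps, 4 columns span 4·32 = 128 pt.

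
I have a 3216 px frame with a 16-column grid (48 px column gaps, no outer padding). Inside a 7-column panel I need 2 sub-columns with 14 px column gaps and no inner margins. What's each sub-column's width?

3216 − 15·48 = 2496; ÷16 gives c = 156 px.
7-column span = 7·156 + 6·48 = 1380 px.
Subtracting 1 column gap of 14 leaves 1366 for 2 columns, so d = 683 px.

683 px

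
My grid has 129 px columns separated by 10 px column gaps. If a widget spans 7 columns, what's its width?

963 px

7-column span = 7·129 + 6·10 = 963 px.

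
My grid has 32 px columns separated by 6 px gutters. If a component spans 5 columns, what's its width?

5-column span = 5·32 + 4·6 = 184 px.

184 px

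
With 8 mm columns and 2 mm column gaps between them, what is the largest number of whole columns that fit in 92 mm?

9 columns: 9·8 + 8·2 = 88 mm ≤ 92.
10 columns: 98 mm > 92. So 9.

9 columns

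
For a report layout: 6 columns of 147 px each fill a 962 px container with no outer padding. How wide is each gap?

16 px

Columns use 882 px, leaving 80 px across 5 gaps = 16 px each.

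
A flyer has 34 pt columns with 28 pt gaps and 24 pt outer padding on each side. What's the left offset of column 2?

Column 2 starts at margin + 1·(column + gutter) = 24 + 1·62 = 86 pt.

86 pt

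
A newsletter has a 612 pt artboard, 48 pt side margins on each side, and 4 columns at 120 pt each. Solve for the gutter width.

12 pt

Take off 96 pt of margins, leaving 516 pt.
4 columns take 4·120 = 480 pt; remaining 36 splits into 3 gutters.
g = 36 / 3 = 12 pt.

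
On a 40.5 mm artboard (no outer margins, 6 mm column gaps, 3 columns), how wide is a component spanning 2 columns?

25 mm

Subtracting 2 column gaps of 6 leaves 28.5 for 3 columns, so c = 9.5 mm.
Span of 2: 2·9.5 + 1·6 = 19 + 6 = 25 mm.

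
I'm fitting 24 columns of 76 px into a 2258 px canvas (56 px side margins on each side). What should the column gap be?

14 px

Subtract both margins: 2258 − 2·56 = 2146 px.
24 columns take 24·76 = 1824 px; remaining 322 splits into 23 column gaps.
g = 322 / 23 = 14 px.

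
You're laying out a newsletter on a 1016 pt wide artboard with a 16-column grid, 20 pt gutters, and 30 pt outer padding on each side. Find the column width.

41 pt

Inside the margins: 1016 − 60 = 956 pt.
16 columns + 15 gutters: 16c + 15·20 = 956.
16c = 956 − 300 = 656, so c = 41 pt.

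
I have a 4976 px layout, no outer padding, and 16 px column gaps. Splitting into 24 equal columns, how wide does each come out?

24c + 23·16 = 4976 → 24c = 4608 → c = 192 px.

192 px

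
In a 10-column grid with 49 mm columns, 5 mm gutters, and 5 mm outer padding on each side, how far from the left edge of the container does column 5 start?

Each column+gutter stride is 54 mm; 4 of them past the 5 mm margin is 5 + 216 = 221 mm.

221 mm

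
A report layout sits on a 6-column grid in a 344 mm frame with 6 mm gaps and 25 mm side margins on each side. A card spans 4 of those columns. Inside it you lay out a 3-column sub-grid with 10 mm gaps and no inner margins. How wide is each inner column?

58 mm

Subtract both margins: 344 − 2·25 = 294 mm.
6c + 5·6 = 294 → 6c = 264 → c = 44 mm.
4 columns plus 3 gaps: 176 + 18 = 194 mm.
194 − 2·10 = 174; ÷3 gives d = 58 mm.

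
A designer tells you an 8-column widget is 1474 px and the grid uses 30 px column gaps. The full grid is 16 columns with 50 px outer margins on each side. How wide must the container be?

3078 px

8c + 7·30 = 1474 → 8c = 1264 → c = 158 px.
Total width: 2·50 + 16·158 + 15·30 = 3078 px.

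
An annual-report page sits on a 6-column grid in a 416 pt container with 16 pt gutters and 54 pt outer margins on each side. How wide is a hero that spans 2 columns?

92 pt

Inside the margins: 416 − 108 = 308 pt.
Subtracting 5 gutters of 16 leaves 228 for 6 columns, so c = 38 pt.
Span of 2: 2·38 + 1·16 = 76 + 16 = 92 pt.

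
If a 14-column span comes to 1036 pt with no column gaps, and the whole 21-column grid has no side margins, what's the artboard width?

1554 pt

1036 / 14 = 74 pt per column.
Summing: 1554 = 1554 pt.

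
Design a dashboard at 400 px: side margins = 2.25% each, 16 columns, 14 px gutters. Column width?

400 × (1 − 2·2.25%) = 400 × 95.5% = 382 px for the columns.
Subtracting 15 gutters of 14 leaves 172 for 16 columns, so c = 10.75 px.

10.75 px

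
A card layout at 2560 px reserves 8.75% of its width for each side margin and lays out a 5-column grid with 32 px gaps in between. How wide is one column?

Margins: 8.75% × 2560 = 224 px each, so content = 2560 − 448 = 2112 px.
2112 − 4·32 = 1984; ÷5 gives c = 396.8 px.

396.8 px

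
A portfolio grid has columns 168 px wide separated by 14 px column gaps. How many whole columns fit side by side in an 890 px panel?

4 columns

4 columns: 4·168 + 3·14 = 714 px ≤ 890.
5 columns: 896 px > 890. So 4.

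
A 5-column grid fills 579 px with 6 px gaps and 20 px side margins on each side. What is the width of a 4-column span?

Inside the margins: 579 − 40 = 539 px.
539 − 4·6 = 515; ÷5 gives c = 103 px.
4 columns plus 3 gaps: 412 + 18 = 430 px.

430 px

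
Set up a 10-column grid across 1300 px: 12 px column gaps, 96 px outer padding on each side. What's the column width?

100 px

Content width = 1300 − 2·96 = 1108 px.
10 columns + 9 column gaps: 10c + 9·12 = 1108.
10c = 1108 − 108 = 1000, so c = 100 px.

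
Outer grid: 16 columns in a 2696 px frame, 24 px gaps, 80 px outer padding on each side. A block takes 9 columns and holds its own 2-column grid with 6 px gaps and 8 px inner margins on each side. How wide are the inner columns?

Subtract both margins: 2696 − 2·80 = 2536 px.
16c + 15·24 = 2536 → 16c = 2176 → c = 136 px.
9 columns plus 8 gaps: 1224 + 192 = 1416 px.
Inner content = 1416 − 2·8 = 1400 px.
2 columns + 1 gap: 2d + 1·6 = 1400.
2d = 1400 − 6 = 1394, so d = 697 px.

697 px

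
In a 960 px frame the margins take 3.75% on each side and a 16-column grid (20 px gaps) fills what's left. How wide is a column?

Margins: 3.75% × 960 = 36 px each, so content = 960 − 72 = 888 px.
888 − 15·20 = 588; ÷16 gives c = 36.75 px.

36.75 px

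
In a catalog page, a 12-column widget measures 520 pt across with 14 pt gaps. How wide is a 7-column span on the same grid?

297.5 pt

12c + 11·14 = 520 → 12c = 366 → c = 30.5 pt.
Span of 7: 7·30.5 + 6·14 = 213.5 + 84 = 297.5 pt.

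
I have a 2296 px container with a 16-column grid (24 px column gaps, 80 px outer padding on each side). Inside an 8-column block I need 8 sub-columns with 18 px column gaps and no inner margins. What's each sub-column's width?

116.25 px

Take off 160 px of margins, leaving 2136 px.
2136 − 15·24 = 1776; ÷16 gives c = 111 px.
8-column span = 8·111 + 7·24 = 1056 px.
1056 − 7·18 = 930; ÷8 gives d = 116.25 px.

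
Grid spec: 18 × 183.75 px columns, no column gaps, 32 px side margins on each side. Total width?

3371.5 px

Total width: 2·32 + 18·183.75 = 3371.5 px.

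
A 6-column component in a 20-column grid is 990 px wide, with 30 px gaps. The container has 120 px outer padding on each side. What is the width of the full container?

6 columns + 5 gaps: 6c + 5·30 = 990.
6c = 990 − 150 = 840, so c = 140 px.
Adding margins, columns and gutters: 240 + 2800 + 570 = 3610 px.

3610 px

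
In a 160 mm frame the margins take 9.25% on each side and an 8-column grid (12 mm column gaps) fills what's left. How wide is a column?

160 × (1 − 2·9.25%) = 160 × 81.5% = 130.4 mm for the columns.
130.4 − 7·12 = 46.4; ÷8 gives c = 5.8 mm.

5.8 mm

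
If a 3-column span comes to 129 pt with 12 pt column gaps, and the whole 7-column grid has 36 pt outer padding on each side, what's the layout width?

3c + 2·12 = 129 → 3c = 105 → c = 35 pt.
Adding margins, columns and gutters: 72 + 245 + 72 = 389 pt.

389 pt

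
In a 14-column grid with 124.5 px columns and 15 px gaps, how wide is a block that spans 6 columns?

Span of 6: 6·124.5 + 5·15 = 747 + 75 = 822 px.

822 px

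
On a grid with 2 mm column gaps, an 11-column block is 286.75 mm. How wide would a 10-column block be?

286.75 − 10·2 = 266.75; ÷11 gives c = 24.25 mm.
10 columns plus 9 column gaps: 242.5 + 18 = 260.5 mm.

260.5 mm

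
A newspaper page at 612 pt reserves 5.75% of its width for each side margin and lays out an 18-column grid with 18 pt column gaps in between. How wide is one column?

13.09 pt

Each margin = 5.75% of 612 = 35.19 pt; content = 612 − 2·35.19 = 541.62 pt.
Subtracting 17 column gaps of 18 leaves 235.62 for 18 columns, so c = 13.09 pt.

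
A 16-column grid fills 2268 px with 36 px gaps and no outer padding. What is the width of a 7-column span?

972 px

16c + 15·36 = 2268 → 16c = 1728 → c = 108 px.
Span of 7: 7·108 + 6·36 = 756 + 216 = 972 px.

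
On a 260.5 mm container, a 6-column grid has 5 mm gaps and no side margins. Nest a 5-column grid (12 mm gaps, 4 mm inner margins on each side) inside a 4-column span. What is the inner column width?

23.2 mm

6c + 5·5 = 260.5 → 6c = 235.5 → c = 39.25 mm.
4-column span = 4·39.25 + 3·5 = 172 mm.
Inner content = 172 − 2·4 = 164 mm.
5d + 4·12 = 164 → 5d = 116 → d = 23.2 mm.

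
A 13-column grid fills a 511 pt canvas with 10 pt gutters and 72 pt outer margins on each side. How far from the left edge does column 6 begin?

217 pt

Inside the margins: 511 − 144 = 367 pt.
367 − 12·10 = 247; ÷13 gives c = 19 pt.
Column 6 starts at margin + 5·(column + gutter) = 72 + 5·29 = 217 pt.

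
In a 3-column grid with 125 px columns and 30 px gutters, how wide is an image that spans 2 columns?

280 px

Span of 2: 2·125 + 1·30 = 250 + 30 = 280 px.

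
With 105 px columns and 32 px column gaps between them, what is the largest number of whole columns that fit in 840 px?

k columns need k·105 + (k−1)·32 = k·137 − 32.
k·137 − 32 ≤ 840 → k ≤ 872 / 137 ≈ 6.36, so k = 6.

6 columns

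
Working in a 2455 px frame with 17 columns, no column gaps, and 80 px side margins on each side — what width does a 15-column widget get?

2025 px

Inside the margins: 2455 − 160 = 2295 px.
With no column gaps, each column is 2295/17 = 135 px.
With no column gaps, 15 columns span 15·135 = 2025 px.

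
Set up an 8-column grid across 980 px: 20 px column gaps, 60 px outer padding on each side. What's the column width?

90 px

Subtract both margins: 980 − 2·60 = 860 px.
8c + 7·20 = 860 → 8c = 720 → c = 90 px.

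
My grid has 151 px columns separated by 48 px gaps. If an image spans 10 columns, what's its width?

Span of 10: 10·151 + 9·48 = 1510 + 432 = 1942 px.

1942 px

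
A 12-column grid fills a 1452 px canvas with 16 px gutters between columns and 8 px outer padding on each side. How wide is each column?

Subtract both margins: 1452 − 2·8 = 1436 px.
Subtracting 11 gutters of 16 leaves 1260 for 12 columns, so c = 105 px.

105 px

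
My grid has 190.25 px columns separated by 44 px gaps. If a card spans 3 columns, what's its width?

658.75 px

3-column span = 3·190.25 + 2·44 = 658.75 px.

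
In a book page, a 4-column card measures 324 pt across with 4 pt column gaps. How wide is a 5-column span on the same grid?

4c + 3·4 = 324 → 4c = 312 → c = 78 pt.
Span of 5: 5·78 + 4·4 = 390 + 16 = 406 pt.

406 pt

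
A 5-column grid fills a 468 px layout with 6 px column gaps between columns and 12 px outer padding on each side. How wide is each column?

84 px

Inside the margins: 468 − 24 = 444 px.
5c + 4·6 = 444 → 5c = 420 → c = 84 px.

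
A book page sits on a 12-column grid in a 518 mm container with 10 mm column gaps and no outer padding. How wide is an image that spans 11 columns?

474 mm

518 − 11·10 = 408; ÷12 gives c = 34 mm.
11 columns plus 10 column gaps: 374 + 100 = 474 mm.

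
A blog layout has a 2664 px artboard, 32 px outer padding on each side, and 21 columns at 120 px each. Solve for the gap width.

Inside the margins: 2664 − 64 = 2600 px.
21·120 + 20g = 2600 → 20g = 80 → g = 4 px.

4 px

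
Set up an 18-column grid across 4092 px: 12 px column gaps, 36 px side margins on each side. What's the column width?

212 px

Inside the margins: 4092 − 72 = 4020 px.
18c + 17·12 = 4020 → 18c = 3816 → c = 212 px.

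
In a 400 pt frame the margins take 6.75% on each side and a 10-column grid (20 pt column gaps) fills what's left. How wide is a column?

400 × (1 − 2·6.75%) = 400 × 86.5% = 346 pt for the columns.
346 − 9·20 = 166; ÷10 gives c = 16.6 pt.

16.6 pt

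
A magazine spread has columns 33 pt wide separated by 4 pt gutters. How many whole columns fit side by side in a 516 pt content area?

Each extra column adds 33 + 4 = 37 pt.
(516 + 4) / 37 = 14.05, so 14 columns fit.

14 columns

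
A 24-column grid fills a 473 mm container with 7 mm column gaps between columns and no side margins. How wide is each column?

Subtracting 23 column gaps of 7 leaves 312 for 24 columns, so c = 13 mm.

13 mm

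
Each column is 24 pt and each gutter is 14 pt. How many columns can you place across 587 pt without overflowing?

k columns need k·24 + (k−1)·14 = k·38 − 14.
k·38 − 14 ≤ 587 → k ≤ 601 / 38 ≈ 15.82, so k = 15.

15 columns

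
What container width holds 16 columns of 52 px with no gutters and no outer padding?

832 px

Container = 16·52 = 832 = 832 px.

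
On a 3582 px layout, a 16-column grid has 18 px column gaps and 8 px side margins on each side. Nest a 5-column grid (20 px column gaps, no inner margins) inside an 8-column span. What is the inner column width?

Outer content = 3582 − 2·8 = 3566 px.
3566 − 15·18 = 3296; ÷16 gives c = 206 px.
8 columns plus 7 column gaps: 1648 + 126 = 1774 px.
Subtracting 4 column gaps of 20 leaves 1694 for 5 columns, so d = 338.8 px.

338.8 px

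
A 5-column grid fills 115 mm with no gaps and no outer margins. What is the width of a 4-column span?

115 / 5 = 23 mm per column.
With no gaps, 4 columns span 4·23 = 92 mm.

92 mm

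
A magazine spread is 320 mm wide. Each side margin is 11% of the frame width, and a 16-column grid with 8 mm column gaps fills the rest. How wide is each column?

8.1 mm

Each margin = 11% of 320 = 35.2 mm; content = 320 − 2·35.2 = 249.6 mm.
Subtracting 15 column gaps of 8 leaves 129.6 for 16 columns, so c = 8.1 mm.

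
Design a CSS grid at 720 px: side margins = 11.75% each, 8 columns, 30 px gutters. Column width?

Each margin = 11.75% of 720 = 84.6 px; content = 720 − 2·84.6 = 550.8 px.
8c + 7·30 = 550.8 → 8c = 340.8 → c = 42.6 px.

42.6 px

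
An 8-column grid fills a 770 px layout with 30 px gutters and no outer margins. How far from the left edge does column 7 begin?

8c + 7·30 = 770 → 8c = 560 → c = 70 px.
Each column+gutter stride is 100 px; with no margin, 6 of them is 600 px.

600 px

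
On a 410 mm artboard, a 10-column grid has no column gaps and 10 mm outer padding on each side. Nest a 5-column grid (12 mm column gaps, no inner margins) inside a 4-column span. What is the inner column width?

Outer content = 410 − 2·10 = 390 mm.
With no column gaps, each column is 390/10 = 39 mm.
With no column gaps, 4 columns span 4·39 = 156 mm.
5d + 4·12 = 156 → 5d = 108 → d = 21.6 mm.

21.6 mm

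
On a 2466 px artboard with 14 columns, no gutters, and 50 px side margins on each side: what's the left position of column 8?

Subtract both margins: 2466 − 2·50 = 2366 px.
14c = 2366 → c = 169 px.
Column 8 starts at margin + 7·(column + gutter) = 50 + 7·169 = 1233 px.

1233 px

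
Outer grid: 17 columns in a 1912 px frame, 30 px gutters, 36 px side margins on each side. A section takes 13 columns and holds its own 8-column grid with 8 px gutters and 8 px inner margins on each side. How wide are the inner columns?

166 px

Inside the margins: 1912 − 72 = 1840 px.
1840 − 16·30 = 1360; ÷17 gives c = 80 px.
13 columns plus 12 gutters: 1040 + 360 = 1400 px.
Inner content = 1400 − 2·8 = 1384 px.
8 columns + 7 gutters: 8d + 7·8 = 1384.
8d = 1384 − 56 = 1328, so d = 166 px.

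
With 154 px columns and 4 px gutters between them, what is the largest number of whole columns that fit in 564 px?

Each extra column adds 154 + 4 = 158 px.
(564 + 4) / 158 = 3.59, so 3 columns fit.

3 columns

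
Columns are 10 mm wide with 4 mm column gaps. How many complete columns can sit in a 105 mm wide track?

k columns need k·10 + (k−1)·4 = k·14 − 4.
k·14 − 4 ≤ 105 → k ≤ 109 / 14 ≈ 7.79, so k = 7.

7 columns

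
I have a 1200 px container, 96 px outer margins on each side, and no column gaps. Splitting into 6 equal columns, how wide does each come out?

168 px

Take off 192 px of margins, leaving 1008 px.
With no column gaps, each column is 1008/6 = 168 px.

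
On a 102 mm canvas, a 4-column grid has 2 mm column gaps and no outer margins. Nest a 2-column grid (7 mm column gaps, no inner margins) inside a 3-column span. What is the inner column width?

4 columns + 3 column gaps: 4c + 3·2 = 102.
4c = 102 − 6 = 96, so c = 24 mm.
3 columns plus 2 column gaps: 72 + 4 = 76 mm.
Subtracting 1 column gap of 7 leaves 69 for 2 columns, so d = 34.5 mm.

34.5 mm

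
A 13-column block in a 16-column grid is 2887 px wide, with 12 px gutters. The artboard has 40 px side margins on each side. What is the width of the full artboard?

3636 px

2887 − 12·12 = 2743; ÷13 gives c = 211 px.
Total width: 2·40 + 16·211 + 15·12 = 3636 px.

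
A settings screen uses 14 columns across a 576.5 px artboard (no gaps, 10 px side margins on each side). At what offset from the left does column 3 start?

89.5 px

Subtract both margins: 576.5 − 2·10 = 556.5 px.
With no gaps, each column is 556.5/14 = 39.75 px.
Column 3 starts at margin + 2·(column + gutter) = 10 + 2·39.75 = 89.5 px.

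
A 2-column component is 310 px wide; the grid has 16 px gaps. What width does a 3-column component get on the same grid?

473 px

2c + 1·16 = 310 → 2c = 294 → c = 147 px.
3-column span = 3·147 + 2·16 = 473 px.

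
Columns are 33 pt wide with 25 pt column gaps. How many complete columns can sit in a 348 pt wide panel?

6 columns

6 columns: 6·33 + 5·25 = 323 pt ≤ 348.
7 columns: 381 pt > 348. So 6.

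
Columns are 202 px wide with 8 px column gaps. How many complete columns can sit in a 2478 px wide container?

11 columns

k columns need k·202 + (k−1)·8 = k·210 − 8.
k·210 − 8 ≤ 2478 → k ≤ 2486 / 210 ≈ 11.84, so k = 11.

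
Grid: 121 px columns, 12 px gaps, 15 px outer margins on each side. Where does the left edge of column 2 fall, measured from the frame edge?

148 px

Each column+gutter stride is 133 px; 1 of them past the 15 px margin is 15 + 133 = 148 px.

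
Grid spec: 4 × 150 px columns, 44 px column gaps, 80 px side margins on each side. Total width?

892 px

Total width: 2·80 + 4·150 + 3·44 = 892 px.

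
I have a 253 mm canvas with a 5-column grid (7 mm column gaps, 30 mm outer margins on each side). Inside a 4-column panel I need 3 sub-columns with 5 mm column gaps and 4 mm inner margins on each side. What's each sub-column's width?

45 mm

Subtract both margins: 253 − 2·30 = 193 mm.
5 columns + 4 column gaps: 5c + 4·7 = 193.
5c = 193 − 28 = 165, so c = 33 mm.
4 columns plus 3 column gaps: 132 + 21 = 153 mm.
Inner content = 153 − 2·4 = 145 mm.
3d + 2·5 = 145 → 3d = 135 → d = 45 mm.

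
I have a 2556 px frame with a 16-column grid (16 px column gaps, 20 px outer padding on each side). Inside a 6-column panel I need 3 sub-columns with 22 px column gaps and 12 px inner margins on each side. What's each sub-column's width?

288.5 px

Outer content = 2556 − 2·20 = 2516 px.
Subtracting 15 column gaps of 16 leaves 2276 for 16 columns, so c = 142.25 px.
6-column span = 6·142.25 + 5·16 = 933.5 px.
Inner content = 933.5 − 2·12 = 909.5 px.
3d + 2·22 = 909.5 → 3d = 865.5 → d = 288.5 px.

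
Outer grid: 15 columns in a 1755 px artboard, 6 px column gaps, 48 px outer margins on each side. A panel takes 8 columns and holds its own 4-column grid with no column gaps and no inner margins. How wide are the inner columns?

220.5 px

Subtract both margins: 1755 − 2·48 = 1659 px.
1659 − 14·6 = 1575; ÷15 gives c = 105 px.
8 columns plus 7 column gaps: 840 + 42 = 882 px.
With no column gaps, each column is 882/4 = 220.5 px.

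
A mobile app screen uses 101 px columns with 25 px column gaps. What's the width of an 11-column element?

11-column span = 11·101 + 10·25 = 1361 px.

1361 px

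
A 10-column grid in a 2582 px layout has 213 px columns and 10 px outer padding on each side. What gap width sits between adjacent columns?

Inside the margins: 2582 − 20 = 2562 px.
10·213 + 9g = 2562 → 9g = 432 → g = 48 px.

48 px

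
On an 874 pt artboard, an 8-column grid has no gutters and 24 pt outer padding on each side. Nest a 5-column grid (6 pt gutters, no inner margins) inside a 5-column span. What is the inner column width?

98.45 pt

Subtract both margins: 874 − 2·24 = 826 pt.
With no gutters, each column is 826/8 = 103.25 pt.
With no gutters, 5 columns span 5·103.25 = 516.25 pt.
5d + 4·6 = 516.25 → 5d = 492.25 → d = 98.45 pt.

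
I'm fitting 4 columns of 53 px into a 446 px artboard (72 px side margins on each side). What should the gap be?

30 px

Content width = 446 − 2·72 = 302 px.
4·53 + 3g = 302 → 3g = 90 → g = 30 px.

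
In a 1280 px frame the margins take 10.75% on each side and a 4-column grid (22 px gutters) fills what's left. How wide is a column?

234.7 px

1280 × (1 − 2·10.75%) = 1280 × 78.5% = 1004.8 px for the columns.
Subtracting 3 gutters of 22 leaves 938.8 for 4 columns, so c = 234.7 px.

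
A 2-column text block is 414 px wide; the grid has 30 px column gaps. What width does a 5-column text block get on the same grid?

1080 px

Subtracting 1 column gap of 30 leaves 384 for 2 columns, so c = 192 px.
5-column span = 5·192 + 4·30 = 1080 px.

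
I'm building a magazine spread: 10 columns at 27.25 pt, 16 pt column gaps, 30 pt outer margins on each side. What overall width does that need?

Total width: 2·30 + 10·27.25 + 9·16 = 476.5 pt.

476.5 pt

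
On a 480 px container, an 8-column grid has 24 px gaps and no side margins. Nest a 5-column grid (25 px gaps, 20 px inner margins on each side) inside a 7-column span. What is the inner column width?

480 − 7·24 = 312; ÷8 gives c = 39 px.
7-column span = 7·39 + 6·24 = 417 px.
Inner content = 417 − 2·20 = 377 px.
5 columns + 4 gaps: 5d + 4·25 = 377.
5d = 377 − 100 = 277, so d = 55.4 px.

55.4 px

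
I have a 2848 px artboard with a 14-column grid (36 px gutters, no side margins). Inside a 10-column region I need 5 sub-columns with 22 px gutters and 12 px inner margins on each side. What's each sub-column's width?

382.4 px

2848 − 13·36 = 2380; ÷14 gives c = 170 px.
Span of 10: 10·170 + 9·36 = 1700 + 324 = 2024 px.
Inner content = 2024 − 2·12 = 2000 px.
Subtracting 4 gutters of 22 leaves 1912 for 5 columns, so d = 382.4 px.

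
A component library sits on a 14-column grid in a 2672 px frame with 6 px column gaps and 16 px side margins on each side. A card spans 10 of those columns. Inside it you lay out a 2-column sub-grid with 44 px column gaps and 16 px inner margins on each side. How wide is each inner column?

Take off 32 px of margins, leaving 2640 px.
Subtracting 13 column gaps of 6 leaves 2562 for 14 columns, so c = 183 px.
10 columns plus 9 column gaps: 1830 + 54 = 1884 px.
Inner content = 1884 − 2·16 = 1852 px.
2d + 1·44 = 1852 → 2d = 1808 → d = 904 px.

904 px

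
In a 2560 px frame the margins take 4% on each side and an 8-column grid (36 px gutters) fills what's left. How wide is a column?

262.9 px

2560 × (1 − 2·4%) = 2560 × 92% = 2355.2 px for the columns.
Subtracting 7 gutters of 36 leaves 2103.2 for 8 columns, so c = 262.9 px.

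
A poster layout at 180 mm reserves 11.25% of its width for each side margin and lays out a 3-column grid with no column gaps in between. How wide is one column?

Each margin = 11.25% of 180 = 20.25 mm; content = 180 − 2·20.25 = 139.5 mm.
3c = 139.5 → c = 46.5 mm.

46.5 mm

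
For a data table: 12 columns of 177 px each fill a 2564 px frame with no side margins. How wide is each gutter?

40 px

12 columns take 12·177 = 2124 px; remaining 440 splits into 11 gutters.
g = 440 / 11 = 40 px.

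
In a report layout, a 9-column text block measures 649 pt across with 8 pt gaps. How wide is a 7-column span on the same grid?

503 pt

9c + 8·8 = 649 → 9c = 585 → c = 65 pt.
Span of 7: 7·65 + 6·8 = 455 + 48 = 503 pt.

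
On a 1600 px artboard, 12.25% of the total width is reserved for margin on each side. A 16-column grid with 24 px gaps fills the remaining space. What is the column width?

Margins: 12.25% × 1600 = 196 px each, so content = 1600 − 392 = 1208 px.
16 columns + 15 gaps: 16c + 15·24 = 1208.
16c = 1208 − 360 = 848, so c = 53 px.

53 px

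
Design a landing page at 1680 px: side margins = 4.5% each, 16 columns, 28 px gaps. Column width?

1680 × (1 − 2·4.5%) = 1680 × 91% = 1528.8 px for the columns.
16c + 15·28 = 1528.8 → 16c = 1108.8 → c = 69.3 px.

69.3 px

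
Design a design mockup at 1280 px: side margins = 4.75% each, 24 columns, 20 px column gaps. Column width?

Each margin = 4.75% of 1280 = 60.8 px; content = 1280 − 2·60.8 = 1158.4 px.
1158.4 − 23·20 = 698.4; ÷24 gives c = 29.1 px.

29.1 px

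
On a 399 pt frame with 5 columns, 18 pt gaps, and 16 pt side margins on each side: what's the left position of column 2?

93 pt

Content = 399 − 2·16 = 367 pt.
5 columns + 4 gaps: 5c + 4·18 = 367.
5c = 367 − 72 = 295, so c = 59 pt.
Each column+gutter stride is 77 pt; 1 of them past the 16 pt margin is 16 + 77 = 93 pt.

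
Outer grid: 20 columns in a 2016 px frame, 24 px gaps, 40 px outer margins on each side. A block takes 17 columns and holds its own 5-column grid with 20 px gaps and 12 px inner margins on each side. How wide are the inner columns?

307.6 px

Outer content = 2016 − 2·40 = 1936 px.
Subtracting 19 gaps of 24 leaves 1480 for 20 columns, so c = 74 px.
17 columns plus 16 gaps: 1258 + 384 = 1642 px.
Inner content = 1642 − 2·12 = 1618 px.
1618 − 4·20 = 1538; ÷5 gives d = 307.6 px.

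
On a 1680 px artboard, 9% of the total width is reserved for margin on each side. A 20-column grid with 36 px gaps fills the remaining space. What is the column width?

Each margin = 9% of 1680 = 151.2 px; content = 1680 − 2·151.2 = 1377.6 px.
Subtracting 19 gaps of 36 leaves 693.6 for 20 columns, so c = 34.68 px.

34.68 px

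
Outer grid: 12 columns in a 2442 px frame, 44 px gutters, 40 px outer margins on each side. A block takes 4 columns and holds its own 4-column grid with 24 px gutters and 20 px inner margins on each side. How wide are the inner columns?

161.5 px

Take off 80 px of margins, leaving 2362 px.
Subtracting 11 gutters of 44 leaves 1878 for 12 columns, so c = 156.5 px.
4 columns plus 3 gutters: 626 + 132 = 758 px.
Inner content = 758 − 2·20 = 718 px.
4 columns + 3 gutters: 4d + 3·24 = 718.
4d = 718 − 72 = 646, so d = 161.5 px.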